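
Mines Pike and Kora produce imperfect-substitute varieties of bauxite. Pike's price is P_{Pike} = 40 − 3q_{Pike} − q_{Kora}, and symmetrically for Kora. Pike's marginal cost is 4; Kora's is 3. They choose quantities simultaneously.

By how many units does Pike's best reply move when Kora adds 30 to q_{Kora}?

Mine Pike's profit: π = q_{Pike}(40 − 3q_{Pike} − q_{Kora}) − 4q_{Pike}.
∂π/∂q_{Pike} = 36 − 6q_{Pike} − q_{Kora} = 0 ⇒ q_{Pike} = 6 − (1/6)q_{Kora}.
The reaction-function slope is −1/6, so a 30-unit rise in q_{Kora} moves q_{Pike} by −1/6 × 30 = −5. Pike's best response falls — the actions are strategic substitutes.

-5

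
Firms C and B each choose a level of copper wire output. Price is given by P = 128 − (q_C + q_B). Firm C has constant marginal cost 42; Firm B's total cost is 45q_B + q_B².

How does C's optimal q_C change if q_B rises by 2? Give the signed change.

Firm C's profit: π = q_C(128 − (q_C + q_B)) − 42q_C.
∂π/∂q_C = 86 − 2q_C − q_B = 0, so q_C = 43 − 0.5q_B.
The reaction-function slope is −0.5, so a 2-unit rise in q_B moves q_C by −0.5 × 2 = −1. C's best response falls — the actions are strategic substitutes.

-1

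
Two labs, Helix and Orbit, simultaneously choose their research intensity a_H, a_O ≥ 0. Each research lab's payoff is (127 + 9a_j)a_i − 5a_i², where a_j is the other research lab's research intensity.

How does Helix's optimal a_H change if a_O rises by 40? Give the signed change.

Helix's payoff is (127 + 9a_O)a_H − 5a_H².
∂π/∂a_H = 127 + 9a_O − 10a_H = 0, so a_H = 12.7 + 0.9a_O.
The reaction-function slope is 0.9, so a 40-unit rise in a_O moves a_H by 0.9 × 40 = 36. Helix's best response rises — the actions are strategic complements.

36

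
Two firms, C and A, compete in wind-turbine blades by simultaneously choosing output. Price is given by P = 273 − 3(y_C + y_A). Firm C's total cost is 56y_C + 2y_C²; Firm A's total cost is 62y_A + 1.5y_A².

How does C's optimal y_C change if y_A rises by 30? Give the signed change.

Firm C's profit: π = y_C(273 − 3(y_C + y_A)) − 56y_C − 2y_C².
∂π/∂y_C = 217 − 10y_C − 3y_A = 0, so y_C = 21.7 − 0.3y_A.
The reaction-function slope is −0.3, so a 30-unit rise in y_A moves y_C by −0.3 × 30 = −9. C's best response falls — the actions are strategic substitutes.

-9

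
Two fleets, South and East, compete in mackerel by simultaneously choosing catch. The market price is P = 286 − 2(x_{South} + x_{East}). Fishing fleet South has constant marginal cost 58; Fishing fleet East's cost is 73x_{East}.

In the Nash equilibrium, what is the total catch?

Fishing fleet South's profit: π = x_{South}(286 − 2(x_{South} + x_{East})) − 58x_{South}.
∂π/∂x_{South} = 228 − 4x_{South} − 2x_{East} = 0, so x_{South} = 57 − 0.5x_{East}.
By the same steps for East: x_{East} = 53.25 − 0.5x_{South}.
Substituting the second reaction function into the first: x_{South} = 57 − 0.5(53.25 − 0.5x_{South}), which gives 0.75x_{South} = 30.375 ⇒ x_{South} = 40.5.
Then x_{East} = 53.25 − 0.5·40.5 = 33.
Total catch: 40.5 + 33 = 73.5.

73.5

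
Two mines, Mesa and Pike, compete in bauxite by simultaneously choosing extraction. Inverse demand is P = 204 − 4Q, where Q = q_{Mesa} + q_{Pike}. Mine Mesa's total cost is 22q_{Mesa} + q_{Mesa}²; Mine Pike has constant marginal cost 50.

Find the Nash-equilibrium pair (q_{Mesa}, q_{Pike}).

Mine Mesa's profit: π = q_{Mesa}(204 − 4(q_{Mesa} + q_{Pike})) − 22q_{Mesa} − q_{Mesa}².
∂π/∂q_{Mesa} = 182 − 10q_{Mesa} − 4q_{Pike} = 0, so q_{Mesa} = 18.2 − 0.4q_{Pike}.
For Pike: ∂π/∂q_{Pike} = 154 − 8q_{Pike} − 4q_{Mesa} = 0 ⇒ q_{Pike} = 19.25 − 0.5q_{Mesa}.
Solving the two reaction functions simultaneously: (1 − (−0.4)(−0.5))q_{Mesa} = 18.2 − 0.4·19.25, so 0.8q_{Mesa} = 10.5 and q_{Mesa} = 13.125.
Then q_{Pike} = 19.25 − 0.5·13.125 = 12.6875.

13.125, 12.6875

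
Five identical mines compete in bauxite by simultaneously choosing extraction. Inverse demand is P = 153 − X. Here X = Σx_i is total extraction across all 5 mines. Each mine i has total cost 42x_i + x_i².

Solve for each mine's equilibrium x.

A representative mine's profit is π_i = x_i(153 − X) − 42x_i − x_i², with X = x_i + Σ_{j≠i} x_j.
First-order condition: 111 − 4x_i − Σ_{j≠i} x_j = 0.
With identical mines, set every x_j = x: then 111 − 4x − 4x = 0, i.e. x = 111/8 = 13.875.

13.875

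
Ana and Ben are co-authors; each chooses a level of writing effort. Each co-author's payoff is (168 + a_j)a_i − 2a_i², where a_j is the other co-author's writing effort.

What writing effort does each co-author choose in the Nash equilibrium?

56

Ana's payoff is (168 + a_B)a_A − 2a_A².
∂π/∂a_A = 168 + a_B − 4a_A = 0, so a_A = 42 + 0.25a_B.
By symmetry a_B = a_A; substituting into the reaction function, 0.75a_A = 42 and a_A = 56.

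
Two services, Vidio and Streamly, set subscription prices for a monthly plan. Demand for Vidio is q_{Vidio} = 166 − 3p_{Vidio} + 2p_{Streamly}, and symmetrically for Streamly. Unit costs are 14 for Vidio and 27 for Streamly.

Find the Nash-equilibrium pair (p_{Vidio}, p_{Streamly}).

Vidio's profit: π = (p_{Vidio} − 14)(166 − 3p_{Vidio} + 2p_{Streamly}).
∂π/∂p_{Vidio} = 208 − 6p_{Vidio} + 2p_{Streamly} = 0 ⇒ p_{Vidio} = 104/3 + (1/3)p_{Streamly}.
Similarly p_{Streamly} = 247/6 + (1/3)p_{Vidio}.
Solving the two reaction functions simultaneously: (1 − (1/3)(1/3))p_{Vidio} = 104/3 + (1/3)·(247/6), so (8/9)p_{Vidio} = 871/18 and p_{Vidio} = 54.4375.
Then p_{Streamly} = 247/6 + (1/3)·54.4375 = 59.3125.

54.4375, 59.3125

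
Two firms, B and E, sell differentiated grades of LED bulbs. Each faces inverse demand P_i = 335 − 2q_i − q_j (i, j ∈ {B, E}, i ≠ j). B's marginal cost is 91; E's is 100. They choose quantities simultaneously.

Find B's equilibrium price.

Firm B's profit: π = q_B(335 − 2q_B − q_E) − 91q_B.
∂π/∂q_B = 244 − 4q_B − q_E = 0 ⇒ q_B = 61 − 0.25q_E.
Similarly q_E = 58.75 − 0.25q_B.
Plugging q_E into B's best response: q_B = 61 − 0.25(58.75 − 0.25q_B) ⇒ 0.9375q_B = 46.3125, so q_B = 49.4.
Then q_E = 58.75 − 0.25·49.4 = 46.4.
P_B = 335 − 2·49.4 − 46.4 = 189.8.

189.8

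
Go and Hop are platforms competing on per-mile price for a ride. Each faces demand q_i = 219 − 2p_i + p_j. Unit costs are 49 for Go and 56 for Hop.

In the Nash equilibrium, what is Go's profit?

6635.52

Go's profit: π = (p_{Go} − 49)(219 − 2p_{Go} + p_{Hop}).
∂π/∂p_{Go} = 317 − 4p_{Go} + p_{Hop} = 0 ⇒ p_{Go} = 79.25 + 0.25p_{Hop}.
Similarly p_{Hop} = 82.75 + 0.25p_{Go}.
Plugging p_{Hop} into Go's best response: p_{Go} = 79.25 + 0.25(82.75 + 0.25p_{Go}) ⇒ 0.9375p_{Go} = 99.9375, so p_{Go} = 106.6.
Then p_{Hop} = 82.75 + 0.25·106.6 = 109.4.
q_{Go} = 219 − 2·106.6 + 109.4 = 115.2.
Profit = (106.6 − 49)·115.2 = 6635.52.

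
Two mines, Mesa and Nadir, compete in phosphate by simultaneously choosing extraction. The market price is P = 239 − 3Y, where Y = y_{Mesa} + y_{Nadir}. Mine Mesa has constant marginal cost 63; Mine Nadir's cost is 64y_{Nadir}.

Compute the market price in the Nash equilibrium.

Mine Mesa's profit: π = y_{Mesa}(239 − 3(y_{Mesa} + y_{Nadir})) − 63y_{Mesa}.
∂π/∂y_{Mesa} = 176 − 6y_{Mesa} − 3y_{Nadir} = 0, so y_{Mesa} = 88/3 − 0.5y_{Nadir}.
By the same steps for Nadir: y_{Nadir} = 175/6 − 0.5y_{Mesa}.
Solving the two reaction functions simultaneously: (1 − (−0.5)(−0.5))y_{Mesa} = 88/3 − 0.5·(175/6), so 0.75y_{Mesa} = 14.75 and y_{Mesa} = 59/3.
Then y_{Nadir} = 175/6 − 0.5·(59/3) = 58/3.
Equilibrium price: P = 239 − 3·39 = 122.

122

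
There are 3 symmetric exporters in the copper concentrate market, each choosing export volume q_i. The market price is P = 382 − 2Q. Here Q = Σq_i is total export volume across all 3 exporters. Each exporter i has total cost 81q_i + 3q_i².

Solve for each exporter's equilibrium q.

A representative exporter's profit is π_i = q_i(382 − 2Q) − 81q_i − 3q_i², with Q = q_i + Σ_{j≠i} q_j.
First-order condition: 301 − 10q_i − 2Σ_{j≠i} q_j = 0.
Imposing symmetry (q_j = q for all j) turns Σ_{j≠i} q_j into 2q, so 301 = 14q and q = 21.5.

21.5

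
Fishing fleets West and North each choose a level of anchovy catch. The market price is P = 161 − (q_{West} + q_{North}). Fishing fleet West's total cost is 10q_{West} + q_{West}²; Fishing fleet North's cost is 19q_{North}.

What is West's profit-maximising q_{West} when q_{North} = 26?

31.25

Fishing fleet West's profit: π = q_{West}(161 − (q_{West} + q_{North})) − 10q_{West} − q_{West}².
∂π/∂q_{West} = 151 − 4q_{West} − q_{North} = 0, so q_{West} = 37.75 − 0.25q_{North}.
At q_{North} = 26: q_{West} = 37.75 − 0.25·26 = 31.25.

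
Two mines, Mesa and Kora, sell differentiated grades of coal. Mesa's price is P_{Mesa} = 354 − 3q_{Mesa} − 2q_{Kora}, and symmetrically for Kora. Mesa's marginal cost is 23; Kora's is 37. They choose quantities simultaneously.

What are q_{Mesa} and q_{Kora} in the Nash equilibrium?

Mine Mesa's profit: π = q_{Mesa}(354 − 3q_{Mesa} − 2q_{Kora}) − 23q_{Mesa}.
∂π/∂q_{Mesa} = 331 − 6q_{Mesa} − 2q_{Kora} = 0 ⇒ q_{Mesa} = 331/6 − (1/3)q_{Kora}.
Similarly q_{Kora} = 317/6 − (1/3)q_{Mesa}.
Substituting the second reaction function into the first: q_{Mesa} = 331/6 − (1/3)(317/6 − (1/3)q_{Mesa}), which gives (8/9)q_{Mesa} = 338/9 ⇒ q_{Mesa} = 42.25.
Then q_{Kora} = 317/6 − (1/3)·42.25 = 38.75.

42.25, 38.75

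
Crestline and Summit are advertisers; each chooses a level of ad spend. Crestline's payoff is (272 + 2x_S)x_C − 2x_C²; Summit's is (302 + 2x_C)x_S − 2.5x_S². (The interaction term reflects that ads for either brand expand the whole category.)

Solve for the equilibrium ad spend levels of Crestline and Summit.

122.75, 109.5

Expanding Crestline's payoff: 272x_C + 2x_Sx_C − 2x_C².
∂π/∂x_C = 272 + 2x_S − 4x_C = 0, so x_C = 68 + 0.5x_S.
Likewise for Summit: x_S = 60.4 + 0.4x_C.
Solving the two reaction functions simultaneously: (1 − (0.5)(0.4))x_C = 68 + 0.5·60.4, so 0.8x_C = 98.2 and x_C = 122.75.
Then x_S = 60.4 + 0.4·122.75 = 109.5.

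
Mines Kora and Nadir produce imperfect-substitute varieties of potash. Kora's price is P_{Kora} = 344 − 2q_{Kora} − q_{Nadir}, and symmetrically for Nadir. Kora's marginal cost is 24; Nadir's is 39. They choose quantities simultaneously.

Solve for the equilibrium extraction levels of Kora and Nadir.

65, 60

Mine Kora's profit: π = q_{Kora}(344 − 2q_{Kora} − q_{Nadir}) − 24q_{Kora}.
∂π/∂q_{Kora} = 320 − 4q_{Kora} − q_{Nadir} = 0 ⇒ q_{Kora} = 80 − 0.25q_{Nadir}.
Similarly q_{Nadir} = 76.25 − 0.25q_{Kora}.
Solving the two reaction functions simultaneously: (1 − (−0.25)(−0.25))q_{Kora} = 80 − 0.25·76.25, so 0.9375q_{Kora} = 60.9375 and q_{Kora} = 65.
Then q_{Nadir} = 76.25 − 0.25·65 = 60.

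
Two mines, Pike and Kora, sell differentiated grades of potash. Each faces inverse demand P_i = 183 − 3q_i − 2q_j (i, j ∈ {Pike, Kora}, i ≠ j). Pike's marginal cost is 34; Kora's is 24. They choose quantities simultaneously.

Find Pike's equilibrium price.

Mine Pike's profit: π = q_{Pike}(183 − 3q_{Pike} − 2q_{Kora}) − 34q_{Pike}.
∂π/∂q_{Pike} = 149 − 6q_{Pike} − 2q_{Kora} = 0 ⇒ q_{Pike} = 149/6 − (1/3)q_{Kora}.
Similarly q_{Kora} = 26.5 − (1/3)q_{Pike}.
Substituting the second reaction function into the first: q_{Pike} = 149/6 − (1/3)(26.5 − (1/3)q_{Pike}), which gives (8/9)q_{Pike} = 16 ⇒ q_{Pike} = 18.
Then q_{Kora} = 26.5 − (1/3)·18 = 20.5.
P_{Pike} = 183 − 3·18 − 2·20.5 = 88.

88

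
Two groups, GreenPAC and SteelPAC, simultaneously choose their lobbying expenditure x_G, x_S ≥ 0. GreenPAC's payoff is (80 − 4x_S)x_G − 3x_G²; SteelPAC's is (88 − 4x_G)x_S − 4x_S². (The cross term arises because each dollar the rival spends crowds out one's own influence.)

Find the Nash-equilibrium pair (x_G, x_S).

9, 6.5

Expanding GreenPAC's payoff: 80x_G − 4x_Sx_G − 3x_G².
∂π/∂x_G = 80 − 4x_S − 6x_G = 0, so x_G = 40/3 − (2/3)x_S.
Likewise for SteelPAC: x_S = 11 − 0.5x_G.
Solving the two reaction functions simultaneously: (1 − (−2/3)(−0.5))x_G = 40/3 − (2/3)·11, so (2/3)x_G = 6 and x_G = 9.
Then x_S = 11 − 0.5·9 = 6.5.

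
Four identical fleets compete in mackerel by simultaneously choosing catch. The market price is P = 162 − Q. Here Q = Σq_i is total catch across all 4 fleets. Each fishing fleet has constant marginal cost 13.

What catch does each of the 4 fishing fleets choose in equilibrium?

A representative fishing fleet's profit is π_i = q_i(162 − Q) − 13q_i, with Q = q_i + Σ_{j≠i} q_j.
First-order condition: 149 − 2q_i − Σ_{j≠i} q_j = 0.
In a symmetric equilibrium every fishing fleet chooses the same q, so Σ_{j≠i} q_j = 3q. The condition becomes 149 − 5q = 0, giving q = 149/5 = 29.8.

29.8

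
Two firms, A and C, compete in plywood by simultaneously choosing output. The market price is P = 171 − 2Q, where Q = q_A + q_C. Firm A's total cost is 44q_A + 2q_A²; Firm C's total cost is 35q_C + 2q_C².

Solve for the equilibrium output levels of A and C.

12.4, 13.9

Firm A's profit: π = q_A(171 − 2(q_A + q_C)) − 44q_A − 2q_A².
∂π/∂q_A = 127 − 8q_A − 2q_C = 0, so q_A = 15.875 − 0.25q_C.
By the same steps for C: q_C = 17 − 0.25q_A.
Substituting the second reaction function into the first: q_A = 15.875 − 0.25(17 − 0.25q_A), which gives 0.9375q_A = 11.625 ⇒ q_A = 12.4.
Then q_C = 17 − 0.25·12.4 = 13.9.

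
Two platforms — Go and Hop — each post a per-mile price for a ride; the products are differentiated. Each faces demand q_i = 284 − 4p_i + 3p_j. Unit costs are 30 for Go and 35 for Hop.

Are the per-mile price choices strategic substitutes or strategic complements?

Go's profit: π = (p_{Go} − 30)(284 − 4p_{Go} + 3p_{Hop}).
∂π/∂p_{Go} = 404 − 8p_{Go} + 3p_{Hop} = 0 ⇒ p_{Go} = 50.5 + 0.375p_{Hop}.
The best-response slope dp_{Go}/dp_{Hop} = 0.375 > 0: the reaction function is upward-sloping, so the choices are strategic complements.

strategic complements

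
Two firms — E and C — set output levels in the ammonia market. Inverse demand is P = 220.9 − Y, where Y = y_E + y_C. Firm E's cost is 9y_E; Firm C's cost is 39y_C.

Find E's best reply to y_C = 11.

Firm E's profit: π = y_E(220.9 − (y_E + y_C)) − 9y_E.
∂π/∂y_E = 211.9 − 2y_E − y_C = 0, so y_E = 105.95 − 0.5y_C.
At y_C = 11: y_E = 105.95 − 0.5·11 = 100.45.

100.45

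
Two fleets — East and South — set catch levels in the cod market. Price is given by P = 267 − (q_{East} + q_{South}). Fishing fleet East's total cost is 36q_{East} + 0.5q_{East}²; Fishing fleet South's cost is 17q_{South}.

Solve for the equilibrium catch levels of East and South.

Fishing fleet East's profit: π = q_{East}(267 − (q_{East} + q_{South})) − 36q_{East} − 0.5q_{East}².
∂π/∂q_{East} = 231 − 3q_{East} − q_{South} = 0, so q_{East} = 77 − (1/3)q_{South}.
For South: ∂π/∂q_{South} = 250 − 2q_{South} − q_{East} = 0 ⇒ q_{South} = 125 − 0.5q_{East}.
Plugging q_{South} into East's best response: q_{East} = 77 − (1/3)(125 − 0.5q_{East}) ⇒ (5/6)q_{East} = 106/3, so q_{East} = 42.4.
Then q_{South} = 125 − 0.5·42.4 = 103.8.

42.4, 103.8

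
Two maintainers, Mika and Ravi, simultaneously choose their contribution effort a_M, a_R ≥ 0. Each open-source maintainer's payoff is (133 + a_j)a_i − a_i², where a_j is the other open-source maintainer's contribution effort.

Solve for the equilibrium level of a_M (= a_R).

133

Mika's payoff is (133 + a_R)a_M − a_M².
∂π/∂a_M = 133 + a_R − 2a_M = 0, so a_M = 66.5 + 0.5a_R.
Setting a_M = a_R in the reaction function: a_M = 66.5 + 0.5a_M, so a_M = 66.5 / 0.5 = 133.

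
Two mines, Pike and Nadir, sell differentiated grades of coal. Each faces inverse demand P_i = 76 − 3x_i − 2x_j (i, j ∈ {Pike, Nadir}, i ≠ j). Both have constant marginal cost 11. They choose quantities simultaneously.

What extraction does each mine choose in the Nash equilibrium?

8.125

Mine Pike's profit: π = x_{Pike}(76 − 3x_{Pike} − 2x_{Nadir}) − 11x_{Pike}.
∂π/∂x_{Pike} = 65 − 6x_{Pike} − 2x_{Nadir} = 0 ⇒ x_{Pike} = 65/6 − (1/3)x_{Nadir}.
Setting x_{Pike} = x_{Nadir} in the reaction function: x_{Pike} = 65/6 − (1/3)x_{Pike}, so x_{Pike} = (65/6) / (4/3) = 8.125.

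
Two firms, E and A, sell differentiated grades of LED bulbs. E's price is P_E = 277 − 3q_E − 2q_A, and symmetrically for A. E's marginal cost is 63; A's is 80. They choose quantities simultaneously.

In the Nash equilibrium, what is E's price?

Firm E's profit: π = q_E(277 − 3q_E − 2q_A) − 63q_E.
∂π/∂q_E = 214 − 6q_E − 2q_A = 0 ⇒ q_E = 107/3 − (1/3)q_A.
Similarly q_A = 197/6 − (1/3)q_E.
Plugging q_A into E's best response: q_E = 107/3 − (1/3)(197/6 − (1/3)q_E) ⇒ (8/9)q_E = 445/18, so q_E = 27.8125.
Then q_A = 197/6 − (1/3)·27.8125 = 23.5625.
P_E = 277 − 3·27.8125 − 2·23.5625 = 146.4375.

146.4375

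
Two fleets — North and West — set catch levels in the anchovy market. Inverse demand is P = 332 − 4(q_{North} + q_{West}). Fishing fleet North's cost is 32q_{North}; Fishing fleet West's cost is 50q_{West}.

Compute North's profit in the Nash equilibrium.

2809

Fishing fleet North's profit: π = q_{North}(332 − 4(q_{North} + q_{West})) − 32q_{North}.
∂π/∂q_{North} = 300 − 8q_{North} − 4q_{West} = 0, so q_{North} = 37.5 − 0.5q_{West}.
By the same steps for West: q_{West} = 35.25 − 0.5q_{North}.
Substituting the second reaction function into the first: q_{North} = 37.5 − 0.5(35.25 − 0.5q_{North}), which gives 0.75q_{North} = 19.875 ⇒ q_{North} = 26.5.
Then q_{West} = 35.25 − 0.5·26.5 = 22.
Price P = 332 − 4·48.5 = 138.
North's profit: (138 − 32)·26.5 = 2809.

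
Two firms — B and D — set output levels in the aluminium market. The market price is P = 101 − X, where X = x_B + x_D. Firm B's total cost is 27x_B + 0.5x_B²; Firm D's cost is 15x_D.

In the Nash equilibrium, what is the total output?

49.2

Firm B's profit: π = x_B(101 − (x_B + x_D)) − 27x_B − 0.5x_B².
∂π/∂x_B = 74 − 3x_B − x_D = 0, so x_B = 74/3 − (1/3)x_D.
For D: ∂π/∂x_D = 86 − 2x_D − x_B = 0 ⇒ x_D = 43 − 0.5x_B.
Substituting the second reaction function into the first: x_B = 74/3 − (1/3)(43 − 0.5x_B), which gives (5/6)x_B = 31/3 ⇒ x_B = 12.4.
Then x_D = 43 − 0.5·12.4 = 36.8.
Total output: 12.4 + 36.8 = 49.2.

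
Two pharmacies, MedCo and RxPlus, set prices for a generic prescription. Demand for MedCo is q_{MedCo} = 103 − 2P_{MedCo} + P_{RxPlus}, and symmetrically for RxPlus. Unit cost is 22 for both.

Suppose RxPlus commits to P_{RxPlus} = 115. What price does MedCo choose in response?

65.5

MedCo's profit: π = (P_{MedCo} − 22)(103 − 2P_{MedCo} + P_{RxPlus}).
∂π/∂P_{MedCo} = 147 − 4P_{MedCo} + P_{RxPlus} = 0 ⇒ P_{MedCo} = 36.75 + 0.25P_{RxPlus}.
At P_{RxPlus} = 115: P_{MedCo} = 36.75 + 0.25·115 = 65.5.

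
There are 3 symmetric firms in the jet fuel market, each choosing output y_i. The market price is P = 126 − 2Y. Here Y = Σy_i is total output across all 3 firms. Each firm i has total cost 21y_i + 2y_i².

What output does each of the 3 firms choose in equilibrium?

8.75

A representative firm's profit is π_i = y_i(126 − 2Y) − 21y_i − 2y_i², with Y = y_i + Σ_{j≠i} y_j.
First-order condition: 105 − 8y_i − 2Σ_{j≠i} y_j = 0.
With identical firms, set every y_j = y: then 105 − 8y − 4y = 0, i.e. y = 105/12 = 8.75.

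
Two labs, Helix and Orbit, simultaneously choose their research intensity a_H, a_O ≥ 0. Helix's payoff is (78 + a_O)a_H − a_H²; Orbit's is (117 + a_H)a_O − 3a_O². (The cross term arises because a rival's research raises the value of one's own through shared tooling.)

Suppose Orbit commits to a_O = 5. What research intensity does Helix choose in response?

41.5

Expanding Helix's payoff: 78a_H + a_Oa_H − a_H².
∂π/∂a_H = 78 + a_O − 2a_H = 0, so a_H = 39 + 0.5a_O.
At a_O = 5: a_H = 39 + 0.5·5 = 41.5.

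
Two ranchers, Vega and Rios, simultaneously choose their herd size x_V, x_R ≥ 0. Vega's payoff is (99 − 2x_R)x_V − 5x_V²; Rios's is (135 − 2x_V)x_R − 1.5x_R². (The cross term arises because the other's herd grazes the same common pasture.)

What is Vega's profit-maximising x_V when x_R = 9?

8.1

Expanding Vega's payoff: 99x_V − 2x_Rx_V − 5x_V².
∂π/∂x_V = 99 − 2x_R − 10x_V = 0, so x_V = 9.9 − 0.2x_R.
At x_R = 9: x_V = 9.9 − 0.2·9 = 8.1.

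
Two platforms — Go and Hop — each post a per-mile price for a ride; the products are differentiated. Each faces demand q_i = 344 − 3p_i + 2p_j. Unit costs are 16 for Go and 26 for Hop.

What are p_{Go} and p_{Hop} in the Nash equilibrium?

Go's profit: π = (p_{Go} − 16)(344 − 3p_{Go} + 2p_{Hop}).
∂π/∂p_{Go} = 392 − 6p_{Go} + 2p_{Hop} = 0 ⇒ p_{Go} = 196/3 + (1/3)p_{Hop}.
Similarly p_{Hop} = 211/3 + (1/3)p_{Go}.
Substituting the second reaction function into the first: p_{Go} = 196/3 + (1/3)(211/3 + (1/3)p_{Go}), which gives (8/9)p_{Go} = 799/9 ⇒ p_{Go} = 99.875.
Then p_{Hop} = 211/3 + (1/3)·99.875 = 103.625.

99.875, 103.625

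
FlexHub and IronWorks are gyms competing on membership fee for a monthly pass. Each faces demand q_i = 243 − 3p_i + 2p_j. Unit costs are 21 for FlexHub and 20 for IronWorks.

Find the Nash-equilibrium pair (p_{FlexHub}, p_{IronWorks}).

FlexHub's profit: π = (p_{FlexHub} − 21)(243 − 3p_{FlexHub} + 2p_{IronWorks}).
∂π/∂p_{FlexHub} = 306 − 6p_{FlexHub} + 2p_{IronWorks} = 0 ⇒ p_{FlexHub} = 51 + (1/3)p_{IronWorks}.
Similarly p_{IronWorks} = 50.5 + (1/3)p_{FlexHub}.
Plugging p_{IronWorks} into FlexHub's best response: p_{FlexHub} = 51 + (1/3)(50.5 + (1/3)p_{FlexHub}) ⇒ (8/9)p_{FlexHub} = 407/6, so p_{FlexHub} = 76.3125.
Then p_{IronWorks} = 50.5 + (1/3)·76.3125 = 75.9375.

76.3125, 75.9375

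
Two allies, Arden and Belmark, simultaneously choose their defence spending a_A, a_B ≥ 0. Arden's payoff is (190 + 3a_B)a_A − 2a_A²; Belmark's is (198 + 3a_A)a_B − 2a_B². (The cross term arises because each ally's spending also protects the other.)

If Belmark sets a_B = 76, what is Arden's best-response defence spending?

104.5

Expanding Arden's payoff: 190a_A + 3a_Ba_A − 2a_A².
∂π/∂a_A = 190 + 3a_B − 4a_A = 0, so a_A = 47.5 + 0.75a_B.
At a_B = 76: a_A = 47.5 + 0.75·76 = 104.5.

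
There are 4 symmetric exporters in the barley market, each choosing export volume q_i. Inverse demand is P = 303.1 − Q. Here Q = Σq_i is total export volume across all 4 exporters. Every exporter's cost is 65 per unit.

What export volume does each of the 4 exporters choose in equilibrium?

A representative exporter's profit is π_i = q_i(303.1 − Q) − 65q_i, with Q = q_i + Σ_{j≠i} q_j.
First-order condition: 238.1 − 2q_i − Σ_{j≠i} q_j = 0.
In a symmetric equilibrium every exporter chooses the same q, so Σ_{j≠i} q_j = 3q. The condition becomes 238.1 − 5q = 0, giving q = 238.1/5 = 47.62.

47.62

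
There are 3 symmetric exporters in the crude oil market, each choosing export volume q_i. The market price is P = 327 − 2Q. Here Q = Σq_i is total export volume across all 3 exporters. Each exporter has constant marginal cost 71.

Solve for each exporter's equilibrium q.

32

A representative exporter's profit is π_i = q_i(327 − 2Q) − 71q_i, with Q = q_i + Σ_{j≠i} q_j.
First-order condition: 256 − 4q_i − 2Σ_{j≠i} q_j = 0.
With identical exporters, set every q_j = q: then 256 − 4q − 4q = 0, i.e. q = 256/8 = 32.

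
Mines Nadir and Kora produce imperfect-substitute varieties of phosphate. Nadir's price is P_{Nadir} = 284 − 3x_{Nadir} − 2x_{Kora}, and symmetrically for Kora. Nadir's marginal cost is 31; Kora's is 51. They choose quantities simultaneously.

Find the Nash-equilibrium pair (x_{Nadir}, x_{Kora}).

Mine Nadir's profit: π = x_{Nadir}(284 − 3x_{Nadir} − 2x_{Kora}) − 31x_{Nadir}.
∂π/∂x_{Nadir} = 253 − 6x_{Nadir} − 2x_{Kora} = 0 ⇒ x_{Nadir} = 253/6 − (1/3)x_{Kora}.
Similarly x_{Kora} = 233/6 − (1/3)x_{Nadir}.
Solving the two reaction functions simultaneously: (1 − (−1/3)(−1/3))x_{Nadir} = 253/6 − (1/3)·(233/6), so (8/9)x_{Nadir} = 263/9 and x_{Nadir} = 32.875.
Then x_{Kora} = 233/6 − (1/3)·32.875 = 27.875.

32.875, 27.875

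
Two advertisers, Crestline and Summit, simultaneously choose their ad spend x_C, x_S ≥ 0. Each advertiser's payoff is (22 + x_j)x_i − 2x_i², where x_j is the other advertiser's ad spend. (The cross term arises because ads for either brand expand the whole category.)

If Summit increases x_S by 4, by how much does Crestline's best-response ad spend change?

Crestline's payoff is (22 + x_S)x_C − 2x_C².
∂π/∂x_C = 22 + x_S − 4x_C = 0, so x_C = 5.5 + 0.25x_S.
The reaction-function slope is 0.25, so a 4-unit rise in x_S moves x_C by 0.25 × 4 = 1. Crestline's best response rises — the actions are strategic complements.

1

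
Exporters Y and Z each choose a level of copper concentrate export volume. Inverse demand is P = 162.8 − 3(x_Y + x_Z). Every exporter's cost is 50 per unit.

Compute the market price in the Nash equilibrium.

Exporter Y's profit: π = x_Y(162.8 − 3(x_Y + x_Z)) − 50x_Y.
∂π/∂x_Y = 112.8 − 6x_Y − 3x_Z = 0, so x_Y = 18.8 − 0.5x_Z.
Setting x_Y = x_Z in the reaction function: x_Y = 18.8 − 0.5x_Y, so x_Y = 18.8 / 1.5 = 188/15.
Equilibrium price: P = 162.8 − 3·(376/15) = 87.6.

87.6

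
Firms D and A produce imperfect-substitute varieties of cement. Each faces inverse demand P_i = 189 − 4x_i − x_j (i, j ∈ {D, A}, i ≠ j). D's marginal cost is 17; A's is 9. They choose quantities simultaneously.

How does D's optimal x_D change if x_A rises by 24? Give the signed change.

Firm D's profit: π = x_D(189 − 4x_D − x_A) − 17x_D.
∂π/∂x_D = 172 − 8x_D − x_A = 0 ⇒ x_D = 21.5 − 0.125x_A.
The reaction-function slope is −0.125, so a 24-unit rise in x_A moves x_D by −0.125 × 24 = −3. D's best response falls — the actions are strategic substitutes.

-3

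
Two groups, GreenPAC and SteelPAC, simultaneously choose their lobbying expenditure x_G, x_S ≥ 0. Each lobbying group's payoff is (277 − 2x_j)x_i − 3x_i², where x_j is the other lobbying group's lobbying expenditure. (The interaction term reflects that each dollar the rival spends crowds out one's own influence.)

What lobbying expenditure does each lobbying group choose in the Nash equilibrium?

GreenPAC's payoff is (277 − 2x_S)x_G − 3x_G².
∂π/∂x_G = 277 − 2x_S − 6x_G = 0, so x_G = 277/6 − (1/3)x_S.
The game is symmetric, so in equilibrium x_S = x_G: the reaction function gives (4/3)x_G = 277/6, hence x_G = 34.625.

34.625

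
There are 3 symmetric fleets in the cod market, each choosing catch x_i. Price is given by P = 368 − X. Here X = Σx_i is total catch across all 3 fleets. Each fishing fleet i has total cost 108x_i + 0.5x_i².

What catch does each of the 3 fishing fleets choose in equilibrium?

52

A representative fishing fleet's profit is π_i = x_i(368 − X) − 108x_i − 0.5x_i², with X = x_i + Σ_{j≠i} x_j.
First-order condition: 260 − 3x_i − Σ_{j≠i} x_j = 0.
In a symmetric equilibrium every fishing fleet chooses the same x, so Σ_{j≠i} x_j = 2x. The condition becomes 260 − 5x = 0, giving x = 260/5 = 52.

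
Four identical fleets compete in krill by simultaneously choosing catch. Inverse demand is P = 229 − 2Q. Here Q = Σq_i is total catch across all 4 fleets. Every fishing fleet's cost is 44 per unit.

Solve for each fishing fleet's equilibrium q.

18.5

A representative fishing fleet's profit is π_i = q_i(229 − 2Q) − 44q_i, with Q = q_i + Σ_{j≠i} q_j.
First-order condition: 185 − 4q_i − 2Σ_{j≠i} q_j = 0.
In a symmetric equilibrium every fishing fleet chooses the same q, so Σ_{j≠i} q_j = 3q. The condition becomes 185 − 10q = 0, giving q = 185/10 = 18.5.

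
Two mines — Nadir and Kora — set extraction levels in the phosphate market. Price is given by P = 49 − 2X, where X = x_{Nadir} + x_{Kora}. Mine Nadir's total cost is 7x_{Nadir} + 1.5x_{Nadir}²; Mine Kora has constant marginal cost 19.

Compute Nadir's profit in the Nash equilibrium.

70.875

Mine Nadir's profit: π = x_{Nadir}(49 − 2(x_{Nadir} + x_{Kora})) − 7x_{Nadir} − 1.5x_{Nadir}².
∂π/∂x_{Nadir} = 42 − 7x_{Nadir} − 2x_{Kora} = 0, so x_{Nadir} = 6 − (2/7)x_{Kora}.
For Kora: ∂π/∂x_{Kora} = 30 − 4x_{Kora} − 2x_{Nadir} = 0 ⇒ x_{Kora} = 7.5 − 0.5x_{Nadir}.
Plugging x_{Kora} into Nadir's best response: x_{Nadir} = 6 − (2/7)(7.5 − 0.5x_{Nadir}) ⇒ (6/7)x_{Nadir} = 27/7, so x_{Nadir} = 4.5.
Then x_{Kora} = 7.5 − 0.5·4.5 = 5.25.
Price P = 49 − 2·9.75 = 29.5.
Nadir's profit: (29.5 − 7)·4.5 − 1.5(4.5)² = 70.875.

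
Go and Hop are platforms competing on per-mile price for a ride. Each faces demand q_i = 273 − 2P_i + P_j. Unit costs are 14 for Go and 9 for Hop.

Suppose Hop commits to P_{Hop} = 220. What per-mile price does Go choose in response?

130.25

Go's profit: π = (P_{Go} − 14)(273 − 2P_{Go} + P_{Hop}).
∂π/∂P_{Go} = 301 − 4P_{Go} + P_{Hop} = 0 ⇒ P_{Go} = 75.25 + 0.25P_{Hop}.
At P_{Hop} = 220: P_{Go} = 75.25 + 0.25·220 = 130.25.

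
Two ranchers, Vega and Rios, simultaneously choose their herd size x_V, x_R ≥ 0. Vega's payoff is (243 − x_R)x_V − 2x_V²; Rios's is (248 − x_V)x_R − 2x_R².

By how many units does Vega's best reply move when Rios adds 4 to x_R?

Expanding Vega's payoff: 243x_V − x_Rx_V − 2x_V².
∂π/∂x_V = 243 − x_R − 4x_V = 0, so x_V = 60.75 − 0.25x_R.
The reaction-function slope is −0.25, so a 4-unit rise in x_R moves x_V by −0.25 × 4 = −1. Vega's best response falls — the actions are strategic substitutes.

-1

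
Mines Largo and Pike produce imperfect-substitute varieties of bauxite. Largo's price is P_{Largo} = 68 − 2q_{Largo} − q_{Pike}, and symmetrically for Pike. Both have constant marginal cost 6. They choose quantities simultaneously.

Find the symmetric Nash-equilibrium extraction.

12.4

Mine Largo's profit: π = q_{Largo}(68 − 2q_{Largo} − q_{Pike}) − 6q_{Largo}.
∂π/∂q_{Largo} = 62 − 4q_{Largo} − q_{Pike} = 0 ⇒ q_{Largo} = 15.5 − 0.25q_{Pike}.
Setting q_{Largo} = q_{Pike} in the reaction function: q_{Largo} = 15.5 − 0.25q_{Largo}, so q_{Largo} = 15.5 / 1.25 = 12.4.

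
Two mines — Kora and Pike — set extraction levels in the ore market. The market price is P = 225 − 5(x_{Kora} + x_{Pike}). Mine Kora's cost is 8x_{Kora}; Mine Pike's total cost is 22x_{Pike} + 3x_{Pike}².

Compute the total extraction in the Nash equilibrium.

Mine Kora's profit: π = x_{Kora}(225 − 5(x_{Kora} + x_{Pike})) − 8x_{Kora}.
∂π/∂x_{Kora} = 217 − 10x_{Kora} − 5x_{Pike} = 0, so x_{Kora} = 21.7 − 0.5x_{Pike}.
For Pike: ∂π/∂x_{Pike} = 203 − 16x_{Pike} − 5x_{Kora} = 0 ⇒ x_{Pike} = 12.6875 − 0.3125x_{Kora}.
Solving the two reaction functions simultaneously: (1 − (−0.5)(−0.3125))x_{Kora} = 21.7 − 0.5·12.6875, so (27/32)x_{Kora} = 2457/160 and x_{Kora} = 18.2.
Then x_{Pike} = 12.6875 − 0.3125·18.2 = 7.
Total extraction: 18.2 + 7 = 25.2.

25.2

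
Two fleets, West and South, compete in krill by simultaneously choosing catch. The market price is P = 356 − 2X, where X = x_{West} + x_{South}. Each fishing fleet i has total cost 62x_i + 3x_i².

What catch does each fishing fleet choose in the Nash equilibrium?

24.5

Fishing fleet West's profit: π = x_{West}(356 − 2(x_{West} + x_{South})) − 62x_{West} − 3x_{West}².
∂π/∂x_{West} = 294 − 10x_{West} − 2x_{South} = 0, so x_{West} = 29.4 − 0.2x_{South}.
The game is symmetric, so in equilibrium x_{South} = x_{West}: the reaction function gives 1.2x_{West} = 29.4, hence x_{West} = 24.5.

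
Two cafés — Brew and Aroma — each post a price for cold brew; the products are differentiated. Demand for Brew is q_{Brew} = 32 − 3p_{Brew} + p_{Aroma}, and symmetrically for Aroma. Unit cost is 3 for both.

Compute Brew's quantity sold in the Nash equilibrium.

Brew's profit: π = (p_{Brew} − 3)(32 − 3p_{Brew} + p_{Aroma}).
∂π/∂p_{Brew} = 41 − 6p_{Brew} + p_{Aroma} = 0 ⇒ p_{Brew} = 41/6 + (1/6)p_{Aroma}.
Setting p_{Brew} = p_{Aroma} in the reaction function: p_{Brew} = 41/6 + (1/6)p_{Brew}, so p_{Brew} = (41/6) / (5/6) = 8.2.
q_{Brew} = 32 − 3·8.2 + 8.2 = 15.6.

15.6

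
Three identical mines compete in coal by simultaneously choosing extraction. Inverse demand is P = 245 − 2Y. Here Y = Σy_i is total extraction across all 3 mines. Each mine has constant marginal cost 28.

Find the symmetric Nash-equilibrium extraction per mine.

27.125

A representative mine's profit is π_i = y_i(245 − 2Y) − 28y_i, with Y = y_i + Σ_{j≠i} y_j.
First-order condition: 217 − 4y_i − 2Σ_{j≠i} y_j = 0.
With identical mines, set every y_j = y: then 217 − 4y − 4y = 0, i.e. y = 217/8 = 27.125.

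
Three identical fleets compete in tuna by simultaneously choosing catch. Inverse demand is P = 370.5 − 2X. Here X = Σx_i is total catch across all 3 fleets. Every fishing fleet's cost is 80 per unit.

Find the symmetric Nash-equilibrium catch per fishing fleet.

36.3125

A representative fishing fleet's profit is π_i = x_i(370.5 − 2X) − 80x_i, with X = x_i + Σ_{j≠i} x_j.
First-order condition: 290.5 − 4x_i − 2Σ_{j≠i} x_j = 0.
With identical fishing fleets, set every x_j = x: then 290.5 − 4x − 4x = 0, i.e. x = 290.5/8 = 36.3125.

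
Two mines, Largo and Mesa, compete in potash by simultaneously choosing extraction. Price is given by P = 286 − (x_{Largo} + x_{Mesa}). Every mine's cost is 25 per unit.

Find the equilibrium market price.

112

Mine Largo's profit: π = x_{Largo}(286 − (x_{Largo} + x_{Mesa})) − 25x_{Largo}.
∂π/∂x_{Largo} = 261 − 2x_{Largo} − x_{Mesa} = 0, so x_{Largo} = 130.5 − 0.5x_{Mesa}.
The game is symmetric, so in equilibrium x_{Mesa} = x_{Largo}: the reaction function gives 1.5x_{Largo} = 130.5, hence x_{Largo} = 87.
Equilibrium price: P = 286 − 174 = 112.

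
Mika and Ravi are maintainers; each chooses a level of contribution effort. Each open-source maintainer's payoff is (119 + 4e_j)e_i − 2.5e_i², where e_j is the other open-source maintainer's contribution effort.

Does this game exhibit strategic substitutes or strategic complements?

Mika's payoff is (119 + 4e_R)e_M − 2.5e_M².
∂π/∂e_M = 119 + 4e_R − 5e_M = 0, so e_M = 23.8 + 0.8e_R.
The best-response slope de_M/de_R = 0.8 > 0: the reaction function is upward-sloping, so the choices are strategic complements.

strategic complements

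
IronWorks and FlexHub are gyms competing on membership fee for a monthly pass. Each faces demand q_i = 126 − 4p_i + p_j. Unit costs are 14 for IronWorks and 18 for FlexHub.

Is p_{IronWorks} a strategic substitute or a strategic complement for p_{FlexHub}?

strategic complements

IronWorks's profit: π = (p_{IronWorks} − 14)(126 − 4p_{IronWorks} + p_{FlexHub}).
∂π/∂p_{IronWorks} = 182 − 8p_{IronWorks} + p_{FlexHub} = 0 ⇒ p_{IronWorks} = 22.75 + 0.125p_{FlexHub}.
The best-response slope dp_{IronWorks}/dp_{FlexHub} = 0.125 > 0: the reaction function is upward-sloping, so the choices are strategic complements.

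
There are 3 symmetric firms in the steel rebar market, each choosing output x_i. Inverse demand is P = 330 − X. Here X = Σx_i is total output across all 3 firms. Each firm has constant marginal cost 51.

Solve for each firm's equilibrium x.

A representative firm's profit is π_i = x_i(330 − X) − 51x_i, with X = x_i + Σ_{j≠i} x_j.
First-order condition: 279 − 2x_i − Σ_{j≠i} x_j = 0.
Imposing symmetry (x_j = x for all j) turns Σ_{j≠i} x_j into 2x, so 279 = 4x and x = 69.75.

69.75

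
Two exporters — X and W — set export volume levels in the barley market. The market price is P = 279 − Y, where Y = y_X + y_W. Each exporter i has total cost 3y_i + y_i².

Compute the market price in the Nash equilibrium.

Exporter X's profit: π = y_X(279 − (y_X + y_W)) − 3y_X − y_X².
∂π/∂y_X = 276 − 4y_X − y_W = 0, so y_X = 69 − 0.25y_W.
By symmetry y_W = y_X; substituting into the reaction function, 1.25y_X = 69 and y_X = 55.2.
Equilibrium price: P = 279 − 110.4 = 168.6.

168.6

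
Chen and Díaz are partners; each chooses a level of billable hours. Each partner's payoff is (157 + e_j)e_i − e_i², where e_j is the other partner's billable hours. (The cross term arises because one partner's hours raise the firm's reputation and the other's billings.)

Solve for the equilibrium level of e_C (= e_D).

157

Chen's payoff is (157 + e_D)e_C − e_C².
∂π/∂e_C = 157 + e_D − 2e_C = 0, so e_C = 78.5 + 0.5e_D.
By symmetry e_D = e_C; substituting into the reaction function, 0.5e_C = 78.5 and e_C = 157.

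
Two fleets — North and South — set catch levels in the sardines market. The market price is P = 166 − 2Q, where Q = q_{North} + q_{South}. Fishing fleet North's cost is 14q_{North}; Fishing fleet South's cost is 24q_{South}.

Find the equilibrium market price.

68

Fishing fleet North's profit: π = q_{North}(166 − 2(q_{North} + q_{South})) − 14q_{North}.
∂π/∂q_{North} = 152 − 4q_{North} − 2q_{South} = 0, so q_{North} = 38 − 0.5q_{South}.
By the same steps for South: q_{South} = 35.5 − 0.5q_{North}.
Plugging q_{South} into North's best response: q_{North} = 38 − 0.5(35.5 − 0.5q_{North}) ⇒ 0.75q_{North} = 20.25, so q_{North} = 27.
Then q_{South} = 35.5 − 0.5·27 = 22.
Equilibrium price: P = 166 − 2·49 = 68.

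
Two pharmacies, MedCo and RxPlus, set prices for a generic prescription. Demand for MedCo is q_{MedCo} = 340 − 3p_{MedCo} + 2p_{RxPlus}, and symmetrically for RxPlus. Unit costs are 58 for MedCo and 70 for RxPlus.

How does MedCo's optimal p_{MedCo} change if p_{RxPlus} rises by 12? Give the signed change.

MedCo's profit: π = (p_{MedCo} − 58)(340 − 3p_{MedCo} + 2p_{RxPlus}).
∂π/∂p_{MedCo} = 514 − 6p_{MedCo} + 2p_{RxPlus} = 0 ⇒ p_{MedCo} = 257/3 + (1/3)p_{RxPlus}.
The reaction-function slope is 1/3, so a 12-unit rise in p_{RxPlus} moves p_{MedCo} by 1/3 × 12 = 4. MedCo's best response rises — the actions are strategic complements.

4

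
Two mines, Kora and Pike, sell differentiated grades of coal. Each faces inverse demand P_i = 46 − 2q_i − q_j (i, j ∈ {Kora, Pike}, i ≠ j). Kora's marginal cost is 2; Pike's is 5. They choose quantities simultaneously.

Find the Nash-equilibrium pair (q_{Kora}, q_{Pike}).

9, 8

Mine Kora's profit: π = q_{Kora}(46 − 2q_{Kora} − q_{Pike}) − 2q_{Kora}.
∂π/∂q_{Kora} = 44 − 4q_{Kora} − q_{Pike} = 0 ⇒ q_{Kora} = 11 − 0.25q_{Pike}.
Similarly q_{Pike} = 10.25 − 0.25q_{Kora}.
Plugging q_{Pike} into Kora's best response: q_{Kora} = 11 − 0.25(10.25 − 0.25q_{Kora}) ⇒ 0.9375q_{Kora} = 8.4375, so q_{Kora} = 9.
Then q_{Pike} = 10.25 − 0.25·9 = 8.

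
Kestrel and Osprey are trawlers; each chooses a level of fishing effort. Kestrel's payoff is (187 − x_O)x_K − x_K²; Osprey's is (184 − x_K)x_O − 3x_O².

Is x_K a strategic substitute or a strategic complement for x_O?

strategic substitutes

Expanding Kestrel's payoff: 187x_K − x_Ox_K − x_K².
∂π/∂x_K = 187 − x_O − 2x_K = 0, so x_K = 93.5 − 0.5x_O.
The best-response slope dx_K/dx_O = −0.5 < 0: the reaction function is downward-sloping, so the choices are strategic substitutes.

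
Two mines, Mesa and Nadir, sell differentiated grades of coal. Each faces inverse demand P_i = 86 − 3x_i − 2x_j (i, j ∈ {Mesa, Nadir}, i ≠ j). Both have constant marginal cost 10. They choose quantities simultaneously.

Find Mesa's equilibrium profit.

270.75

Mine Mesa's profit: π = x_{Mesa}(86 − 3x_{Mesa} − 2x_{Nadir}) − 10x_{Mesa}.
∂π/∂x_{Mesa} = 76 − 6x_{Mesa} − 2x_{Nadir} = 0 ⇒ x_{Mesa} = 38/3 − (1/3)x_{Nadir}.
By symmetry x_{Nadir} = x_{Mesa}; substituting into the reaction function, (4/3)x_{Mesa} = 38/3 and x_{Mesa} = 9.5.
P_{Mesa} = 86 − 3·9.5 − 2·9.5 = 38.5.
Profit = (38.5 − 10)·9.5 = 270.75.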